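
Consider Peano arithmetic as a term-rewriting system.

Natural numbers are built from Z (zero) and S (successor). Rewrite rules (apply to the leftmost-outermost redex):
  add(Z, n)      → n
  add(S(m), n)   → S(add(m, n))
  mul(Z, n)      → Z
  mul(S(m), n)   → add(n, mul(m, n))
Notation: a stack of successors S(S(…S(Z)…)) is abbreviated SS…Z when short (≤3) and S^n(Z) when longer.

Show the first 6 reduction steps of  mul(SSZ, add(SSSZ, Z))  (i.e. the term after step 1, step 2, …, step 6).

  start: mul(SSZ, add(SSSZ, Z))
  step 1: add(add(SSSZ, Z), mul(SZ, add(SSSZ, Z)))
  step 2: add(S(add(SSZ, Z)), mul(SZ, add(SSSZ, Z)))
  step 3: S(add(add(SSZ, Z), mul(SZ, add(SSSZ, Z))))
  step 4: S(add(S(add(SZ, Z)), mul(SZ, add(SSSZ, Z))))
  step 5: S(S(add(add(SZ, Z), mul(SZ, add(SSSZ, Z)))))
  step 6: S(S(add(S(add(Z, Z)), mul(SZ, add(SSSZ, Z)))))

Answer: after 6 steps: S(S(add(S(add(Z, Z)), mul(SZ, add(SSSZ, Z)))))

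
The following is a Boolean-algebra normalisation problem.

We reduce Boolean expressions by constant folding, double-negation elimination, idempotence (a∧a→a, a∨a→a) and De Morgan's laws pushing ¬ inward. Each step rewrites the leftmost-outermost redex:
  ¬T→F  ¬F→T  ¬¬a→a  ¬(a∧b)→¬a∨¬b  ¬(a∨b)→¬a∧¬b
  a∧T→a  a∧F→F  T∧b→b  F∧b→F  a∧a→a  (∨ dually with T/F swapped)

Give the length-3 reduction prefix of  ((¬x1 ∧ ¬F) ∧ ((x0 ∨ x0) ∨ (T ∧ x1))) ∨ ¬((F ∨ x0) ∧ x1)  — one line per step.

Answer: after 3 steps: (¬x1 ∧ (x0 ∨ (T ∧ x1))) ∨ ¬((F ∨ x0) ∧ x1)

Reduction:
  start: ((¬x1 ∧ ¬F) ∧ ((x0 ∨ x0) ∨ (T ∧ x1))) ∨ ¬((F ∨ x0) ∧ x1)
  [1] ((¬x1 ∧ T) ∧ ((x0 ∨ x0) ∨ (T ∧ x1))) ∨ ¬((F ∨ x0) ∧ x1)
  [2] (¬x1 ∧ ((x0 ∨ x0) ∨ (T ∧ x1))) ∨ ¬((F ∨ x0) ∧ x1)
  [3] (¬x1 ∧ (x0 ∨ (T ∧ x1))) ∨ ¬((F ∨ x0) ∧ x1)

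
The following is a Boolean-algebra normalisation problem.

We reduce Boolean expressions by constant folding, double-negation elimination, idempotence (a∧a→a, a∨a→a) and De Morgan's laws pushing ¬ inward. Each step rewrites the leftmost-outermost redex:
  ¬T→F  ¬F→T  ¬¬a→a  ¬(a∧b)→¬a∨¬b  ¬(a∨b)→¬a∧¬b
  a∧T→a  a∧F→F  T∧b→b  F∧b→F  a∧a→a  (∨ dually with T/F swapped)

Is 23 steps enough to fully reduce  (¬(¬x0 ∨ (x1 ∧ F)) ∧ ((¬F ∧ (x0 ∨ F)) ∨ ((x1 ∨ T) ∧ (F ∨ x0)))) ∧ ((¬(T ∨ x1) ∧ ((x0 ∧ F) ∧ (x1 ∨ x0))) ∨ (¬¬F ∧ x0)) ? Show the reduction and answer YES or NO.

Answer: YES — reaches normal form F in 22 ≤ 23 steps

Derivation:
  start: (¬(¬x0 ∨ (x1 ∧ F)) ∧ ((¬F ∧ (x0 ∨ F)) ∨ ((x1 ∨ T) ∧ (F ∨ x0)))) ∧ ((¬(T ∨ x1) ∧ ((x0 ∧ F) ∧ (x1 ∨ x0))) ∨ (¬¬F ∧ x0))
  →1  ((¬¬x0 ∧ ¬(x1 ∧ F)) ∧ ((¬F ∧ (x0 ∨ F)) ∨ ((x1 ∨ T) ∧ (F ∨ x0)))) ∧ ((¬(T ∨ x1) ∧ ((x0 ∧ F) ∧ (x1 ∨ x0))) ∨ (¬¬F ∧ x0))
  →2  ((x0 ∧ ¬(x1 ∧ F)) ∧ ((¬F ∧ (x0 ∨ F)) ∨ ((x1 ∨ T) ∧ (F ∨ x0)))) ∧ ((¬(T ∨ x1) ∧ ((x0 ∧ F) ∧ (x1 ∨ x0))) ∨ (¬¬F ∧ x0))
  →3  ((x0 ∧ (¬x1 ∨ ¬F)) ∧ ((¬F ∧ (x0 ∨ F)) ∨ ((x1 ∨ T) ∧ (F ∨ x0)))) ∧ ((¬(T ∨ x1) ∧ ((x0 ∧ F) ∧ (x1 ∨ x0))) ∨ (¬¬F ∧ x0))
  →4  ((x0 ∧ (¬x1 ∨ T)) ∧ ((¬F ∧ (x0 ∨ F)) ∨ ((x1 ∨ T) ∧ (F ∨ x0)))) ∧ ((¬(T ∨ x1) ∧ ((x0 ∧ F) ∧ (x1 ∨ x0))) ∨ (¬¬F ∧ x0))
  →5  ((x0 ∧ T) ∧ ((¬F ∧ (x0 ∨ F)) ∨ ((x1 ∨ T) ∧ (F ∨ x0)))) ∧ ((¬(T ∨ x1) ∧ ((x0 ∧ F) ∧ (x1 ∨ x0))) ∨ (¬¬F ∧ x0))
  →6  (x0 ∧ ((¬F ∧ (x0 ∨ F)) ∨ ((x1 ∨ T) ∧ (F ∨ x0)))) ∧ ((¬(T ∨ x1) ∧ ((x0 ∧ F) ∧ (x1 ∨ x0))) ∨ (¬¬F ∧ x0))
  →7  (x0 ∧ ((T ∧ (x0 ∨ F)) ∨ ((x1 ∨ T) ∧ (F ∨ x0)))) ∧ ((¬(T ∨ x1) ∧ ((x0 ∧ F) ∧ (x1 ∨ x0))) ∨ (¬¬F ∧ x0))
  →8  (x0 ∧ ((x0 ∨ F) ∨ ((x1 ∨ T) ∧ (F ∨ x0)))) ∧ ((¬(T ∨ x1) ∧ ((x0 ∧ F) ∧ (x1 ∨ x0))) ∨ (¬¬F ∧ x0))
  →9  (x0 ∧ (x0 ∨ ((x1 ∨ T) ∧ (F ∨ x0)))) ∧ ((¬(T ∨ x1) ∧ ((x0 ∧ F) ∧ (x1 ∨ x0))) ∨ (¬¬F ∧ x0))
  →10  (x0 ∧ (x0 ∨ (T ∧ (F ∨ x0)))) ∧ ((¬(T ∨ x1) ∧ ((x0 ∧ F) ∧ (x1 ∨ x0))) ∨ (¬¬F ∧ x0))
  →11  (x0 ∧ (x0 ∨ (F ∨ x0))) ∧ ((¬(T ∨ x1) ∧ ((x0 ∧ F) ∧ (x1 ∨ x0))) ∨ (¬¬F ∧ x0))
  →12  (x0 ∧ (x0 ∨ x0)) ∧ ((¬(T ∨ x1) ∧ ((x0 ∧ F) ∧ (x1 ∨ x0))) ∨ (¬¬F ∧ x0))
  →13  (x0 ∧ x0) ∧ ((¬(T ∨ x1) ∧ ((x0 ∧ F) ∧ (x1 ∨ x0))) ∨ (¬¬F ∧ x0))
  →14  x0 ∧ ((¬(T ∨ x1) ∧ ((x0 ∧ F) ∧ (x1 ∨ x0))) ∨ (¬¬F ∧ x0))
  →15  x0 ∧ (((¬T ∧ ¬x1) ∧ ((x0 ∧ F) ∧ (x1 ∨ x0))) ∨ (¬¬F ∧ x0))
  →16  x0 ∧ (((F ∧ ¬x1) ∧ ((x0 ∧ F) ∧ (x1 ∨ x0))) ∨ (¬¬F ∧ x0))
  →17  x0 ∧ ((F ∧ ((x0 ∧ F) ∧ (x1 ∨ x0))) ∨ (¬¬F ∧ x0))
  →18  x0 ∧ (F ∨ (¬¬F ∧ x0))
  →19  x0 ∧ (¬¬F ∧ x0)
  →20  x0 ∧ (F ∧ x0)
  →21  x0 ∧ F
  →22  F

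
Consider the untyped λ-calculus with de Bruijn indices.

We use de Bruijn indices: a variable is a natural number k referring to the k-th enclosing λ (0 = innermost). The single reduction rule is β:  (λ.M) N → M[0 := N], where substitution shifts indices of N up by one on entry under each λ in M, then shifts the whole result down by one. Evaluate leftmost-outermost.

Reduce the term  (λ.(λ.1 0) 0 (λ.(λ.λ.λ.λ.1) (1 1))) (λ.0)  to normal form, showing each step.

Answer: normal form = λ.λ.λ.λ.1  (in 5 steps)

Reduction:
  start: (λ.(λ.1 0) 0 (λ.(λ.λ.λ.λ.1) (1 1))) (λ.0)
  [1] (λ.(λ.0) 0) (λ.0) (λ.(λ.λ.λ.λ.1) ((λ.0) (λ.0)))
  [2] (λ.0) (λ.0) (λ.(λ.λ.λ.λ.1) ((λ.0) (λ.0)))
  [3] (λ.0) (λ.(λ.λ.λ.λ.1) ((λ.0) (λ.0)))
  [4] λ.(λ.λ.λ.λ.1) ((λ.0) (λ.0))
  [5] λ.λ.λ.λ.1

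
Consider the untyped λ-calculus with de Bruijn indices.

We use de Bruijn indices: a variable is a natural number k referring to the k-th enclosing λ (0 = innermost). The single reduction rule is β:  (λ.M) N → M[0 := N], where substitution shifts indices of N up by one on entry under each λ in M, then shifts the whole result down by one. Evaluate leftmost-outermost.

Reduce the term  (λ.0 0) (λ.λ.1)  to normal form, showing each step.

Answer: normal form = λ.λ.λ.1  (in 2 steps)

Working:
  start: (λ.0 0) (λ.λ.1)
  →1  (λ.λ.1) (λ.λ.1)
  →2  λ.λ.λ.1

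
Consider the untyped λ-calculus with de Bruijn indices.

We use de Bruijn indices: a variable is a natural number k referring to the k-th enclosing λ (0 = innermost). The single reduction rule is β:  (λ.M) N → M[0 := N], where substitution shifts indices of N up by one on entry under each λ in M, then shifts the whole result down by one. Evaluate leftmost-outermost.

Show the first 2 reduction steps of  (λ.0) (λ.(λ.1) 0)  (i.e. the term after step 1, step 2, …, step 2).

Answer: after 2 steps: λ.0

Working:
  start: (λ.0) (λ.(λ.1) 0)
  [1] λ.(λ.1) 0
  [2] λ.0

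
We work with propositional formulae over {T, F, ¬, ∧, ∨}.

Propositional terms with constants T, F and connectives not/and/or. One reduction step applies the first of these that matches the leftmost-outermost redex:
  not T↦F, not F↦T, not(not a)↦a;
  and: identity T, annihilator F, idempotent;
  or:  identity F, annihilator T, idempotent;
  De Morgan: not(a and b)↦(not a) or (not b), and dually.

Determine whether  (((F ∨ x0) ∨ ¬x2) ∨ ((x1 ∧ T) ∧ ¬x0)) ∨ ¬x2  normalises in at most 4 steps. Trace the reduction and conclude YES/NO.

  start: (((F ∨ x0) ∨ ¬x2) ∨ ((x1 ∧ T) ∧ ¬x0)) ∨ ¬x2
  step 1: ((x0 ∨ ¬x2) ∨ ((x1 ∧ T) ∧ ¬x0)) ∨ ¬x2
  step 2: ((x0 ∨ ¬x2) ∨ (x1 ∧ ¬x0)) ∨ ¬x2

Answer: YES — reaches normal form ((x0 ∨ ¬x2) ∨ (x1 ∧ ¬x0)) ∨ ¬x2 in 2 ≤ 4 steps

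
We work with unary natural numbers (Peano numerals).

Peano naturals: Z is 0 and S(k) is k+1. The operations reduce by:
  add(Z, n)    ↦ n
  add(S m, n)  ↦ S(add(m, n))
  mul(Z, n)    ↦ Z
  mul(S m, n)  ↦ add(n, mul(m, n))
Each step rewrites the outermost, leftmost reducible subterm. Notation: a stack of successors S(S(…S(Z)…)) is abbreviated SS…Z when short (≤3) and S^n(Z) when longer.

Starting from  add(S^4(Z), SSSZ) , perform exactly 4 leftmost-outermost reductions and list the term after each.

  start: add(S^4(Z), SSSZ)
  [1] S(add(SSSZ, SSSZ))
  [2] S(S(add(SSZ, SSSZ)))
  [3] S(S(S(add(SZ, SSSZ))))
  [4] S(S(S(S(add(Z, SSSZ)))))

Answer: after 4 steps: S(S(S(S(add(Z, SSSZ)))))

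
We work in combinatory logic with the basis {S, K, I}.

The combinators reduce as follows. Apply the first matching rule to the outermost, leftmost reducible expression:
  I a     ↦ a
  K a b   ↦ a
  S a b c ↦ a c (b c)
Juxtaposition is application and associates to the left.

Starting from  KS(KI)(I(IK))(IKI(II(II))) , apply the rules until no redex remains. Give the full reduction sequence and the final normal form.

  start: KS(KI)(I(IK))(IKI(II(II)))
  →1  S(I(IK))(IKI(II(II)))
  →2  S(IK)(IKI(II(II)))
  →3  SK(IKI(II(II)))
  →4  SK(KI(II(II)))
  →5  SKI

Answer: normal form = SKI  (in 5 steps)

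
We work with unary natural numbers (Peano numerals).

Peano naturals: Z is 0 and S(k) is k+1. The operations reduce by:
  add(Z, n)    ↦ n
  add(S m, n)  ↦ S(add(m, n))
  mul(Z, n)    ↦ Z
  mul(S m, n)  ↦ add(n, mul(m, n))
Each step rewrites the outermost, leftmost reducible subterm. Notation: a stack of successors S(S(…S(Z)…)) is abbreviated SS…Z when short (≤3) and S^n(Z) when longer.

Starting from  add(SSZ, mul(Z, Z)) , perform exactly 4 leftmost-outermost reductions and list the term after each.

  start: add(SSZ, mul(Z, Z))
  [1] S(add(SZ, mul(Z, Z)))
  [2] S(S(add(Z, mul(Z, Z))))
  [3] S(S(mul(Z, Z)))
  [4] SSZ

Answer: after 4 steps: SSZ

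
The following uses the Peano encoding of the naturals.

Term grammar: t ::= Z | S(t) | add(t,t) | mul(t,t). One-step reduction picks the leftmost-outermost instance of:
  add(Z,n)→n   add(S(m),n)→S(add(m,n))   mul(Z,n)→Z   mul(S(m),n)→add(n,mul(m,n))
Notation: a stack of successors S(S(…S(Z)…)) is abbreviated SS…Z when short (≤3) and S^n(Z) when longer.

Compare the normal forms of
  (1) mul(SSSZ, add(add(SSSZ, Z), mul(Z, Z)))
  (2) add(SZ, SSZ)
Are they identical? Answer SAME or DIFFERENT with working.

Answer: DIFFERENT — A ⇓ S^9(Z), B ⇓ SSSZ

Working:
Term A:
  start: mul(SSSZ, add(add(SSSZ, Z), mul(Z, Z)))
  →1  add(add(add(SSSZ, Z), mul(Z, Z)), mul(SSZ, add(add(SSSZ, Z), mul(Z, Z))))
  →2  add(add(S(add(SSZ, Z)), mul(Z, Z)), mul(SSZ, add(add(SSSZ, Z), mul(Z, Z))))
  →3  add(S(add(add(SSZ, Z), mul(Z, Z))), mul(SSZ, add(add(SSSZ, Z), mul(Z, Z))))
  →4  S(add(add(add(SSZ, Z), mul(Z, Z)), mul(SSZ, add(add(SSSZ, Z), mul(Z, Z)))))
  →5  S(add(add(S(add(SZ, Z)), mul(Z, Z)), mul(SSZ, add(add(SSSZ, Z), mul(Z, Z)))))
  →6  S(add(S(add(add(SZ, Z), mul(Z, Z))), mul(SSZ, add(add(SSSZ, Z), mul(Z, Z)))))
  →7  S(S(add(add(add(SZ, Z), mul(Z, Z)), mul(SSZ, add(add(SSSZ, Z), mul(Z, Z))))))
  →8  S(S(add(add(S(add(Z, Z)), mul(Z, Z)), mul(SSZ, add(add(SSSZ, Z), mul(Z, Z))))))
  →9  S(S(add(S(add(add(Z, Z), mul(Z, Z))), mul(SSZ, add(add(SSSZ, Z), mul(Z, Z))))))
  →10  S(S(S(add(add(add(Z, Z), mul(Z, Z)), mul(SSZ, add(add(SSSZ, Z), mul(Z, Z)))))))
  →11  S(S(S(add(add(Z, mul(Z, Z)), mul(SSZ, add(add(SSSZ, Z), mul(Z, Z)))))))
  →12  S(S(S(add(mul(Z, Z), mul(SSZ, add(add(SSSZ, Z), mul(Z, Z)))))))
  →13  S(S(S(add(Z, mul(SSZ, add(add(SSSZ, Z), mul(Z, Z)))))))
  →14  S(S(S(mul(SSZ, add(add(SSSZ, Z), mul(Z, Z))))))
  →15  S(S(S(add(add(add(SSSZ, Z), mul(Z, Z)), mul(SZ, add(add(SSSZ, Z), mul(Z, Z)))))))
  →16  S(S(S(add(add(S(add(SSZ, Z)), mul(Z, Z)), mul(SZ, add(add(SSSZ, Z), mul(Z, Z)))))))
  →17  S(S(S(add(S(add(add(SSZ, Z), mul(Z, Z))), mul(SZ, add(add(SSSZ, Z), mul(Z, Z)))))))
  →18  S(S(S(S(add(add(add(SSZ, Z), mul(Z, Z)), mul(SZ, add(add(SSSZ, Z), mul(Z, Z))))))))
  →19  S(S(S(S(add(add(S(add(SZ, Z)), mul(Z, Z)), mul(SZ, add(add(SSSZ, Z), mul(Z, Z))))))))
  →20  S(S(S(S(add(S(add(add(SZ, Z), mul(Z, Z))), mul(SZ, add(add(SSSZ, Z), mul(Z, Z))))))))
  →21  S(S(S(S(S(add(add(add(SZ, Z), mul(Z, Z)), mul(SZ, add(add(SSSZ, Z), mul(Z, Z)))))))))
  →22  S(S(S(S(S(add(add(S(add(Z, Z)), mul(Z, Z)), mul(SZ, add(add(SSSZ, Z), mul(Z, Z)))))))))
  →23  S(S(S(S(S(add(S(add(add(Z, Z), mul(Z, Z))), mul(SZ, add(add(SSSZ, Z), mul(Z, Z)))))))))
  →24  S(S(S(S(S(S(add(add(add(Z, Z), mul(Z, Z)), mul(SZ, add(add(SSSZ, Z), mul(Z, Z))))))))))
  →25  S(S(S(S(S(S(add(add(Z, mul(Z, Z)), mul(SZ, add(add(SSSZ, Z), mul(Z, Z))))))))))
  →26  S(S(S(S(S(S(add(mul(Z, Z), mul(SZ, add(add(SSSZ, Z), mul(Z, Z))))))))))
  →27  S(S(S(S(S(S(add(Z, mul(SZ, add(add(SSSZ, Z), mul(Z, Z))))))))))
  →28  S(S(S(S(S(S(mul(SZ, add(add(SSSZ, Z), mul(Z, Z)))))))))
  →29  S(S(S(S(S(S(add(add(add(SSSZ, Z), mul(Z, Z)), mul(Z, add(add(SSSZ, Z), mul(Z, Z))))))))))
  →30  S(S(S(S(S(S(add(add(S(add(SSZ, Z)), mul(Z, Z)), mul(Z, add(add(SSSZ, Z), mul(Z, Z))))))))))
  →31  S(S(S(S(S(S(add(S(add(add(SSZ, Z), mul(Z, Z))), mul(Z, add(add(SSSZ, Z), mul(Z, Z))))))))))
  →32  S(S(S(S(S(S(S(add(add(add(SSZ, Z), mul(Z, Z)), mul(Z, add(add(SSSZ, Z), mul(Z, Z)))))))))))
  →33  S(S(S(S(S(S(S(add(add(S(add(SZ, Z)), mul(Z, Z)), mul(Z, add(add(SSSZ, Z), mul(Z, Z)))))))))))
  →34  S(S(S(S(S(S(S(add(S(add(add(SZ, Z), mul(Z, Z))), mul(Z, add(add(SSSZ, Z), mul(Z, Z)))))))))))
  →35  S(S(S(S(S(S(S(S(add(add(add(SZ, Z), mul(Z, Z)), mul(Z, add(add(SSSZ, Z), mul(Z, Z))))))))))))
  →36  S(S(S(S(S(S(S(S(add(add(S(add(Z, Z)), mul(Z, Z)), mul(Z, add(add(SSSZ, Z), mul(Z, Z))))))))))))
  →37  S(S(S(S(S(S(S(S(add(S(add(add(Z, Z), mul(Z, Z))), mul(Z, add(add(SSSZ, Z), mul(Z, Z))))))))))))
  →38  S(S(S(S(S(S(S(S(S(add(add(add(Z, Z), mul(Z, Z)), mul(Z, add(add(SSSZ, Z), mul(Z, Z)))))))))))))
  →39  S(S(S(S(S(S(S(S(S(add(add(Z, mul(Z, Z)), mul(Z, add(add(SSSZ, Z), mul(Z, Z)))))))))))))
  →40  S(S(S(S(S(S(S(S(S(add(mul(Z, Z), mul(Z, add(add(SSSZ, Z), mul(Z, Z)))))))))))))
  →41  S(S(S(S(S(S(S(S(S(add(Z, mul(Z, add(add(SSSZ, Z), mul(Z, Z)))))))))))))
  →42  S(S(S(S(S(S(S(S(S(mul(Z, add(add(SSSZ, Z), mul(Z, Z))))))))))))
  →43  S^9(Z)

Term B:
  start: add(SZ, SSZ)
  →1  S(add(Z, SSZ))
  →2  SSSZ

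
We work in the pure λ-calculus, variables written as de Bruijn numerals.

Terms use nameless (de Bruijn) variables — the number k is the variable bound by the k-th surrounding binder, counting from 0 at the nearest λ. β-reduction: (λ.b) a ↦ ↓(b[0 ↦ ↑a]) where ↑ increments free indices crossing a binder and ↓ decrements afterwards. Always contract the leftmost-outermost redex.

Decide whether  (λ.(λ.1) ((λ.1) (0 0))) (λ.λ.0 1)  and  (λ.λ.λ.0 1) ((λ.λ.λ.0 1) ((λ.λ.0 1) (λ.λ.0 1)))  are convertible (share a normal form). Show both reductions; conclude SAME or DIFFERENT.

Answer: SAME — A ⇓ λ.λ.0 1, B ⇓ λ.λ.0 1

Working:
Term A:
  start: (λ.(λ.1) ((λ.1) (0 0))) (λ.λ.0 1)
  step 1: (λ.λ.λ.0 1) ((λ.λ.λ.0 1) ((λ.λ.0 1) (λ.λ.0 1)))
  step 2: λ.λ.0 1

Term B:
  start: (λ.λ.λ.0 1) ((λ.λ.λ.0 1) ((λ.λ.0 1) (λ.λ.0 1)))
  step 1: λ.λ.0 1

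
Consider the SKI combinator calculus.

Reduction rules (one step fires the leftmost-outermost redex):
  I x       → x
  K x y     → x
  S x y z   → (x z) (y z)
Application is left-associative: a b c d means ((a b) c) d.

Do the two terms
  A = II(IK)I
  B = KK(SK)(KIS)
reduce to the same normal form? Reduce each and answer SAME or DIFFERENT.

Answer: SAME — A ⇓ KI, B ⇓ KI

Derivation:
Term A:
  start: II(IK)I
  [1] I(IK)I
  [2] IKI
  [3] KI

Term B:
  start: KK(SK)(KIS)
  [1] K(KIS)
  [2] KI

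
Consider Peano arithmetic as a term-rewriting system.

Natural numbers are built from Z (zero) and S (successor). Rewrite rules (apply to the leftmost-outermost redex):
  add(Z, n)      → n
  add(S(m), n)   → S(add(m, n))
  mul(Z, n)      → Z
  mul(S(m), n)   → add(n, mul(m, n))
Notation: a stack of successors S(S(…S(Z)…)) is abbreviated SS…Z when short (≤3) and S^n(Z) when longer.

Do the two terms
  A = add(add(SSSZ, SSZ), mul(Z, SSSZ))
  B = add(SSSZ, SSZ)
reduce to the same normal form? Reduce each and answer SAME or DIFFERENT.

Term A:
  start: add(add(SSSZ, SSZ), mul(Z, SSSZ))
  →1  add(S(add(SSZ, SSZ)), mul(Z, SSSZ))
  →2  S(add(add(SSZ, SSZ), mul(Z, SSSZ)))
  →3  S(add(S(add(SZ, SSZ)), mul(Z, SSSZ)))
  →4  S(S(add(add(SZ, SSZ), mul(Z, SSSZ))))
  →5  S(S(add(S(add(Z, SSZ)), mul(Z, SSSZ))))
  →6  S(S(S(add(add(Z, SSZ), mul(Z, SSSZ)))))
  →7  S(S(S(add(SSZ, mul(Z, SSSZ)))))
  →8  S(S(S(S(add(SZ, mul(Z, SSSZ))))))
  →9  S(S(S(S(S(add(Z, mul(Z, SSSZ)))))))
  →10  S(S(S(S(S(mul(Z, SSSZ))))))
  →11  S^5(Z)

Term B:
  start: add(SSSZ, SSZ)
  →1  S(add(SSZ, SSZ))
  →2  S(S(add(SZ, SSZ)))
  →3  S(S(S(add(Z, SSZ))))
  →4  S^5(Z)

Answer: SAME — A ⇓ S^5(Z), B ⇓ S^5(Z)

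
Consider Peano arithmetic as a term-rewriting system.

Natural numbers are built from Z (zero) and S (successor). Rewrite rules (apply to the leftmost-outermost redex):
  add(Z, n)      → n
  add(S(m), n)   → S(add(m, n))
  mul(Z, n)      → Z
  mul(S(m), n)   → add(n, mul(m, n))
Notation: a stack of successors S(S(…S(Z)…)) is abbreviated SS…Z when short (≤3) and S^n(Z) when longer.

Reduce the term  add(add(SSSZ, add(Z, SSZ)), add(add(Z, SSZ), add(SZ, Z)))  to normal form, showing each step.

Answer: normal form = S^8(Z)  (in 17 steps)

Reduction:
  start: add(add(SSSZ, add(Z, SSZ)), add(add(Z, SSZ), add(SZ, Z)))
  →1  add(S(add(SSZ, add(Z, SSZ))), add(add(Z, SSZ), add(SZ, Z)))
  →2  S(add(add(SSZ, add(Z, SSZ)), add(add(Z, SSZ), add(SZ, Z))))
  →3  S(add(S(add(SZ, add(Z, SSZ))), add(add(Z, SSZ), add(SZ, Z))))
  →4  S(S(add(add(SZ, add(Z, SSZ)), add(add(Z, SSZ), add(SZ, Z)))))
  →5  S(S(add(S(add(Z, add(Z, SSZ))), add(add(Z, SSZ), add(SZ, Z)))))
  →6  S(S(S(add(add(Z, add(Z, SSZ)), add(add(Z, SSZ), add(SZ, Z))))))
  →7  S(S(S(add(add(Z, SSZ), add(add(Z, SSZ), add(SZ, Z))))))
  →8  S(S(S(add(SSZ, add(add(Z, SSZ), add(SZ, Z))))))
  →9  S(S(S(S(add(SZ, add(add(Z, SSZ), add(SZ, Z)))))))
  →10  S(S(S(S(S(add(Z, add(add(Z, SSZ), add(SZ, Z))))))))
  →11  S(S(S(S(S(add(add(Z, SSZ), add(SZ, Z)))))))
  →12  S(S(S(S(S(add(SSZ, add(SZ, Z)))))))
  →13  S(S(S(S(S(S(add(SZ, add(SZ, Z))))))))
  →14  S(S(S(S(S(S(S(add(Z, add(SZ, Z)))))))))
  →15  S(S(S(S(S(S(S(add(SZ, Z))))))))
  →16  S(S(S(S(S(S(S(S(add(Z, Z)))))))))
  →17  S^8(Z)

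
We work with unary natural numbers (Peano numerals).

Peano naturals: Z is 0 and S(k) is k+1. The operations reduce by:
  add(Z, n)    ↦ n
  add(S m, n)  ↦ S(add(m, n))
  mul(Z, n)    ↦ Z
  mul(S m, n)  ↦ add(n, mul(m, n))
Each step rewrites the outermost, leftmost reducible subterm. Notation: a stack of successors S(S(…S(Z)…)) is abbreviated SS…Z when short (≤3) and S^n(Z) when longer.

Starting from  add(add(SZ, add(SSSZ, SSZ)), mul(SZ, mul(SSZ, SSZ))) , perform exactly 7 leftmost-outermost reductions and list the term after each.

Answer: after 7 steps: S(S(S(add(add(SZ, SSZ), mul(SZ, mul(SSZ, SSZ))))))

Reduction:
  start: add(add(SZ, add(SSSZ, SSZ)), mul(SZ, mul(SSZ, SSZ)))
  →1  add(S(add(Z, add(SSSZ, SSZ))), mul(SZ, mul(SSZ, SSZ)))
  →2  S(add(add(Z, add(SSSZ, SSZ)), mul(SZ, mul(SSZ, SSZ))))
  →3  S(add(add(SSSZ, SSZ), mul(SZ, mul(SSZ, SSZ))))
  →4  S(add(S(add(SSZ, SSZ)), mul(SZ, mul(SSZ, SSZ))))
  →5  S(S(add(add(SSZ, SSZ), mul(SZ, mul(SSZ, SSZ)))))
  →6  S(S(add(S(add(SZ, SSZ)), mul(SZ, mul(SSZ, SSZ)))))
  →7  S(S(S(add(add(SZ, SSZ), mul(SZ, mul(SSZ, SSZ))))))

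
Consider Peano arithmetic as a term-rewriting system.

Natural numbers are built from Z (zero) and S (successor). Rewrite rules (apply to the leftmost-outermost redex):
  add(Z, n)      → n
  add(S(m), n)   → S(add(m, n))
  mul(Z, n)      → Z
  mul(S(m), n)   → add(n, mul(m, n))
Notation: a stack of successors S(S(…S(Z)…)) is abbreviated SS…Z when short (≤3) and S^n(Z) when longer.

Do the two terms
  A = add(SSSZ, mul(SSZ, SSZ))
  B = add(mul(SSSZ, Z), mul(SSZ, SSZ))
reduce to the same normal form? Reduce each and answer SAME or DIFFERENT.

Term A:
  start: add(SSSZ, mul(SSZ, SSZ))
  [1] S(add(SSZ, mul(SSZ, SSZ)))
  [2] S(S(add(SZ, mul(SSZ, SSZ))))
  [3] S(S(S(add(Z, mul(SSZ, SSZ)))))
  [4] S(S(S(mul(SSZ, SSZ))))
  [5] S(S(S(add(SSZ, mul(SZ, SSZ)))))
  [6] S(S(S(S(add(SZ, mul(SZ, SSZ))))))
  [7] S(S(S(S(S(add(Z, mul(SZ, SSZ)))))))
  [8] S(S(S(S(S(mul(SZ, SSZ))))))
  [9] S(S(S(S(S(add(SSZ, mul(Z, SSZ)))))))
  [10] S(S(S(S(S(S(add(SZ, mul(Z, SSZ))))))))
  [11] S(S(S(S(S(S(S(add(Z, mul(Z, SSZ)))))))))
  [12] S(S(S(S(S(S(S(mul(Z, SSZ))))))))
  [13] S^7(Z)

Term B:
  start: add(mul(SSSZ, Z), mul(SSZ, SSZ))
  [1] add(add(Z, mul(SSZ, Z)), mul(SSZ, SSZ))
  [2] add(mul(SSZ, Z), mul(SSZ, SSZ))
  [3] add(add(Z, mul(SZ, Z)), mul(SSZ, SSZ))
  [4] add(mul(SZ, Z), mul(SSZ, SSZ))
  [5] add(add(Z, mul(Z, Z)), mul(SSZ, SSZ))
  [6] add(mul(Z, Z), mul(SSZ, SSZ))
  [7] add(Z, mul(SSZ, SSZ))
  [8] mul(SSZ, SSZ)
  [9] add(SSZ, mul(SZ, SSZ))
  [10] S(add(SZ, mul(SZ, SSZ)))
  [11] S(S(add(Z, mul(SZ, SSZ))))
  [12] S(S(mul(SZ, SSZ)))
  [13] S(S(add(SSZ, mul(Z, SSZ))))
  [14] S(S(S(add(SZ, mul(Z, SSZ)))))
  [15] S(S(S(S(add(Z, mul(Z, SSZ))))))
  [16] S(S(S(S(mul(Z, SSZ)))))
  [17] S^4(Z)

Answer: DIFFERENT — A ⇓ S^7(Z), B ⇓ S^4(Z)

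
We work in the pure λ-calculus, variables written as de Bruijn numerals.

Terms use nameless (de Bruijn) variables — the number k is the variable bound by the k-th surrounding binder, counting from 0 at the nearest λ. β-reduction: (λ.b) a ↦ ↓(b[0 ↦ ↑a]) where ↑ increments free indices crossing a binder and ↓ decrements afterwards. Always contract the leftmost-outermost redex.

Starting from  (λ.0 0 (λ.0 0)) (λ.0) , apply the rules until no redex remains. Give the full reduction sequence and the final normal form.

Answer: normal form = λ.0 0  (in 3 steps)

Working:
  start: (λ.0 0 (λ.0 0)) (λ.0)
  →1  (λ.0) (λ.0) (λ.0 0)
  →2  (λ.0) (λ.0 0)
  →3  λ.0 0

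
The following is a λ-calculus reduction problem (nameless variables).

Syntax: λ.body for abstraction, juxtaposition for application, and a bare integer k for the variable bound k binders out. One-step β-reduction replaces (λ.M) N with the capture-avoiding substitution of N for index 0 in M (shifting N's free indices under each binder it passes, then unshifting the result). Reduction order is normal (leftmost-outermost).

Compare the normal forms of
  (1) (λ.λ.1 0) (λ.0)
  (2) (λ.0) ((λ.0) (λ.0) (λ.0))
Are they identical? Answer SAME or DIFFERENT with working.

Term A:
  start: (λ.λ.1 0) (λ.0)
  step 1: λ.(λ.0) 0
  step 2: λ.0

Term B:
  start: (λ.0) ((λ.0) (λ.0) (λ.0))
  step 1: (λ.0) (λ.0) (λ.0)
  step 2: (λ.0) (λ.0)
  step 3: λ.0

Answer: SAME — A ⇓ λ.0, B ⇓ λ.0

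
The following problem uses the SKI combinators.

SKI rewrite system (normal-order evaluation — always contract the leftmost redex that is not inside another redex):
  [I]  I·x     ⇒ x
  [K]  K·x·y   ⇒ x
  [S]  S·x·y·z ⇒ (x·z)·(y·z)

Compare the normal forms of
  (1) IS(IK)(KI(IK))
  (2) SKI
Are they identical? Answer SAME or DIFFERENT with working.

Answer: SAME — A ⇓ SKI, B ⇓ SKI

Derivation:
Term A:
  start: IS(IK)(KI(IK))
  step 1: S(IK)(KI(IK))
  step 2: SK(KI(IK))
  step 3: SKI

Term B:
  start: SKI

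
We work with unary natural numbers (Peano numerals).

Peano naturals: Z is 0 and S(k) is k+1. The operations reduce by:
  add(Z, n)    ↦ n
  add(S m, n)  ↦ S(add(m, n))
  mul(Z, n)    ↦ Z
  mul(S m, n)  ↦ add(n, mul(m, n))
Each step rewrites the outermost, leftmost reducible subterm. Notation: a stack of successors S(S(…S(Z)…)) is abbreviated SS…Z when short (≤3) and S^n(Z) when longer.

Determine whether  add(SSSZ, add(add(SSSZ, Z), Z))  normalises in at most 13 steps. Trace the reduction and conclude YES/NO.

Answer: YES — reaches normal form S^6(Z) in 12 ≤ 13 steps

Reduction:
  start: add(SSSZ, add(add(SSSZ, Z), Z))
  →1  S(add(SSZ, add(add(SSSZ, Z), Z)))
  →2  S(S(add(SZ, add(add(SSSZ, Z), Z))))
  →3  S(S(S(add(Z, add(add(SSSZ, Z), Z)))))
  →4  S(S(S(add(add(SSSZ, Z), Z))))
  →5  S(S(S(add(S(add(SSZ, Z)), Z))))
  →6  S(S(S(S(add(add(SSZ, Z), Z)))))
  →7  S(S(S(S(add(S(add(SZ, Z)), Z)))))
  →8  S(S(S(S(S(add(add(SZ, Z), Z))))))
  →9  S(S(S(S(S(add(S(add(Z, Z)), Z))))))
  →10  S(S(S(S(S(S(add(add(Z, Z), Z)))))))
  →11  S(S(S(S(S(S(add(Z, Z)))))))
  →12  S^6(Z)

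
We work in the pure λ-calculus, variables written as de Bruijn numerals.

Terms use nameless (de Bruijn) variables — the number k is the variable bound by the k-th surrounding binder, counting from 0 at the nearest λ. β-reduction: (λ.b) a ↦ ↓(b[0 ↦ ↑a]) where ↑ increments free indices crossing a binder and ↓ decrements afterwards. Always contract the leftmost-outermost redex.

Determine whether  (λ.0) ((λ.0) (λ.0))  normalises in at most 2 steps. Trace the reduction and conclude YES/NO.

Answer: YES — reaches normal form λ.0 in 2 ≤ 2 steps

Derivation:
  start: (λ.0) ((λ.0) (λ.0))
  →1  (λ.0) (λ.0)
  →2  λ.0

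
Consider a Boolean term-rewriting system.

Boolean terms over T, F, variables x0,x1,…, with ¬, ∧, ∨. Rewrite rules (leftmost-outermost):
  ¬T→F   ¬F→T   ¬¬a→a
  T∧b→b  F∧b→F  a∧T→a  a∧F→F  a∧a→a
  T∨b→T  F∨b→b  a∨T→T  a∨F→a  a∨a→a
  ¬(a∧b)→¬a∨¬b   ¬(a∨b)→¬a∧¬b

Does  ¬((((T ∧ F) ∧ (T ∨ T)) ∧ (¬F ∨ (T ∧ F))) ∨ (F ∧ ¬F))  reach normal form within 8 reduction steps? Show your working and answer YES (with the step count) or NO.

  start: ¬((((T ∧ F) ∧ (T ∨ T)) ∧ (¬F ∨ (T ∧ F))) ∨ (F ∧ ¬F))
  →1  ¬(((T ∧ F) ∧ (T ∨ T)) ∧ (¬F ∨ (T ∧ F))) ∧ ¬(F ∧ ¬F)
  →2  (¬((T ∧ F) ∧ (T ∨ T)) ∨ ¬(¬F ∨ (T ∧ F))) ∧ ¬(F ∧ ¬F)
  →3  ((¬(T ∧ F) ∨ ¬(T ∨ T)) ∨ ¬(¬F ∨ (T ∧ F))) ∧ ¬(F ∧ ¬F)
  →4  (((¬T ∨ ¬F) ∨ ¬(T ∨ T)) ∨ ¬(¬F ∨ (T ∧ F))) ∧ ¬(F ∧ ¬F)
  →5  (((F ∨ ¬F) ∨ ¬(T ∨ T)) ∨ ¬(¬F ∨ (T ∧ F))) ∧ ¬(F ∧ ¬F)
  →6  ((¬F ∨ ¬(T ∨ T)) ∨ ¬(¬F ∨ (T ∧ F))) ∧ ¬(F ∧ ¬F)
  →7  ((T ∨ ¬(T ∨ T)) ∨ ¬(¬F ∨ (T ∧ F))) ∧ ¬(F ∧ ¬F)
  →8  (T ∨ ¬(¬F ∨ (T ∧ F))) ∧ ¬(F ∧ ¬F)

Answer: NO — after 8 steps the term is (T ∨ ¬(¬F ∨ (T ∧ F))) ∧ ¬(F ∧ ¬F), not yet normal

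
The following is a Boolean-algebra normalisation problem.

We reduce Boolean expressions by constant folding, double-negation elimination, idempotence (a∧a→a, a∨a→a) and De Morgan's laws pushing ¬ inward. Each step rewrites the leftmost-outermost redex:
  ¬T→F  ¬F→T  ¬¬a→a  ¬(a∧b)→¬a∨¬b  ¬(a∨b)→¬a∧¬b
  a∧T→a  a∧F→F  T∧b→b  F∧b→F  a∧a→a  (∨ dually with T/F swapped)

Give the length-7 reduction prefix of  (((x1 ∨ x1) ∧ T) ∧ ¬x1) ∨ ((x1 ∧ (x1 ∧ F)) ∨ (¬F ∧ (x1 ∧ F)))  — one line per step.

Answer: after 7 steps: (x1 ∧ ¬x1) ∨ (x1 ∧ F)

Working:
  start: (((x1 ∨ x1) ∧ T) ∧ ¬x1) ∨ ((x1 ∧ (x1 ∧ F)) ∨ (¬F ∧ (x1 ∧ F)))
  step 1: ((x1 ∨ x1) ∧ ¬x1) ∨ ((x1 ∧ (x1 ∧ F)) ∨ (¬F ∧ (x1 ∧ F)))
  step 2: (x1 ∧ ¬x1) ∨ ((x1 ∧ (x1 ∧ F)) ∨ (¬F ∧ (x1 ∧ F)))
  step 3: (x1 ∧ ¬x1) ∨ ((x1 ∧ F) ∨ (¬F ∧ (x1 ∧ F)))
  step 4: (x1 ∧ ¬x1) ∨ (F ∨ (¬F ∧ (x1 ∧ F)))
  step 5: (x1 ∧ ¬x1) ∨ (¬F ∧ (x1 ∧ F))
  step 6: (x1 ∧ ¬x1) ∨ (T ∧ (x1 ∧ F))
  step 7: (x1 ∧ ¬x1) ∨ (x1 ∧ F)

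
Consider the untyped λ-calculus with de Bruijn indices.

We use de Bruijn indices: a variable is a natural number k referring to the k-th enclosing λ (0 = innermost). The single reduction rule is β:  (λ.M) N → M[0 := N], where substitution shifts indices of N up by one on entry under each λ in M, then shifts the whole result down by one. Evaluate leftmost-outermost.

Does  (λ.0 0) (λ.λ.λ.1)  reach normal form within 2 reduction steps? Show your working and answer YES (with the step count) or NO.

  start: (λ.0 0) (λ.λ.λ.1)
  step 1: (λ.λ.λ.1) (λ.λ.λ.1)
  step 2: λ.λ.1

Answer: YES — reaches normal form λ.λ.1 in 2 ≤ 2 steps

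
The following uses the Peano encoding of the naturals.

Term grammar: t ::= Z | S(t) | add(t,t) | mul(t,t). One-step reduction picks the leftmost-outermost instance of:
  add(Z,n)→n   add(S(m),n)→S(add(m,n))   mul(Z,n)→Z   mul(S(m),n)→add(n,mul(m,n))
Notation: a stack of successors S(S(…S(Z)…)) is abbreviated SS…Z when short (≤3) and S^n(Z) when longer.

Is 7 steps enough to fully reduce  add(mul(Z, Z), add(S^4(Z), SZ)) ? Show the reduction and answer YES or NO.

Answer: YES — reaches normal form S^5(Z) in 7 ≤ 7 steps

Reduction:
  start: add(mul(Z, Z), add(S^4(Z), SZ))
  step 1: add(Z, add(S^4(Z), SZ))
  step 2: add(S^4(Z), SZ)
  step 3: S(add(SSSZ, SZ))
  step 4: S(S(add(SSZ, SZ)))
  step 5: S(S(S(add(SZ, SZ))))
  step 6: S(S(S(S(add(Z, SZ)))))
  step 7: S^5(Z)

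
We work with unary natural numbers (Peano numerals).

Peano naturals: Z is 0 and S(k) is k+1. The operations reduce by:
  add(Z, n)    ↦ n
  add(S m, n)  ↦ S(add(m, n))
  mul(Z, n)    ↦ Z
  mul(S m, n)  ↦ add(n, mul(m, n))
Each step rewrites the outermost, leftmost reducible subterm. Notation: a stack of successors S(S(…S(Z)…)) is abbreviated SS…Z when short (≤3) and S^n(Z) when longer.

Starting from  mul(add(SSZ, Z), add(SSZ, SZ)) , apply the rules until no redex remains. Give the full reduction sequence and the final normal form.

  start: mul(add(SSZ, Z), add(SSZ, SZ))
  [1] mul(S(add(SZ, Z)), add(SSZ, SZ))
  [2] add(add(SSZ, SZ), mul(add(SZ, Z), add(SSZ, SZ)))
  [3] add(S(add(SZ, SZ)), mul(add(SZ, Z), add(SSZ, SZ)))
  [4] S(add(add(SZ, SZ), mul(add(SZ, Z), add(SSZ, SZ))))
  [5] S(add(S(add(Z, SZ)), mul(add(SZ, Z), add(SSZ, SZ))))
  [6] S(S(add(add(Z, SZ), mul(add(SZ, Z), add(SSZ, SZ)))))
  [7] S(S(add(SZ, mul(add(SZ, Z), add(SSZ, SZ)))))
  [8] S(S(S(add(Z, mul(add(SZ, Z), add(SSZ, SZ))))))
  [9] S(S(S(mul(add(SZ, Z), add(SSZ, SZ)))))
  [10] S(S(S(mul(S(add(Z, Z)), add(SSZ, SZ)))))
  [11] S(S(S(add(add(SSZ, SZ), mul(add(Z, Z), add(SSZ, SZ))))))
  [12] S(S(S(add(S(add(SZ, SZ)), mul(add(Z, Z), add(SSZ, SZ))))))
  [13] S(S(S(S(add(add(SZ, SZ), mul(add(Z, Z), add(SSZ, SZ)))))))
  [14] S(S(S(S(add(S(add(Z, SZ)), mul(add(Z, Z), add(SSZ, SZ)))))))
  [15] S(S(S(S(S(add(add(Z, SZ), mul(add(Z, Z), add(SSZ, SZ))))))))
  [16] S(S(S(S(S(add(SZ, mul(add(Z, Z), add(SSZ, SZ))))))))
  [17] S(S(S(S(S(S(add(Z, mul(add(Z, Z), add(SSZ, SZ)))))))))
  [18] S(S(S(S(S(S(mul(add(Z, Z), add(SSZ, SZ))))))))
  [19] S(S(S(S(S(S(mul(Z, add(SSZ, SZ))))))))
  [20] S^6(Z)

Answer: normal form = S^6(Z)  (in 20 steps)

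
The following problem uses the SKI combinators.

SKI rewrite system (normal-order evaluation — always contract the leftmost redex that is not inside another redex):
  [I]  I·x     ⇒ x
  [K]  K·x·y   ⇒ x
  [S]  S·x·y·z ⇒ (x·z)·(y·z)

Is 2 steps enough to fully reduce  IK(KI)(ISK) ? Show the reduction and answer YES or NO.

Answer: YES — reaches normal form KI in 2 ≤ 2 steps

Working:
  start: IK(KI)(ISK)
  →1  K(KI)(ISK)
  →2  KI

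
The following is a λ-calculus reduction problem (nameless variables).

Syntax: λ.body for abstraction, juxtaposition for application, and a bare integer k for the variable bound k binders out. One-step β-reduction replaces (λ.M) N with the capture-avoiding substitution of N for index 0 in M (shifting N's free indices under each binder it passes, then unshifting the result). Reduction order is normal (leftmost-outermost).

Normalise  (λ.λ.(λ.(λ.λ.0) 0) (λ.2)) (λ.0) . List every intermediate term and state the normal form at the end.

  start: (λ.λ.(λ.(λ.λ.0) 0) (λ.2)) (λ.0)
  [1] λ.(λ.(λ.λ.0) 0) (λ.λ.0)
  [2] λ.(λ.λ.0) (λ.λ.0)
  [3] λ.λ.0

Answer: normal form = λ.λ.0  (in 3 steps)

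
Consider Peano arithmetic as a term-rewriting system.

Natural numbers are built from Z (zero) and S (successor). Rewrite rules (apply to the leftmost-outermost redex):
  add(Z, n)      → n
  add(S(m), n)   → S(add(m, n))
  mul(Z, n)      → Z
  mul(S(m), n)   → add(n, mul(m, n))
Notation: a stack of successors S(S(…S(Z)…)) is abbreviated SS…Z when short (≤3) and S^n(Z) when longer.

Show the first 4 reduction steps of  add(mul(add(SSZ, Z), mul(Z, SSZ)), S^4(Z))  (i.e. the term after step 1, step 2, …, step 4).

  start: add(mul(add(SSZ, Z), mul(Z, SSZ)), S^4(Z))
  step 1: add(mul(S(add(SZ, Z)), mul(Z, SSZ)), S^4(Z))
  step 2: add(add(mul(Z, SSZ), mul(add(SZ, Z), mul(Z, SSZ))), S^4(Z))
  step 3: add(add(Z, mul(add(SZ, Z), mul(Z, SSZ))), S^4(Z))
  step 4: add(mul(add(SZ, Z), mul(Z, SSZ)), S^4(Z))

Answer: after 4 steps: add(mul(add(SZ, Z), mul(Z, SSZ)), S^4(Z))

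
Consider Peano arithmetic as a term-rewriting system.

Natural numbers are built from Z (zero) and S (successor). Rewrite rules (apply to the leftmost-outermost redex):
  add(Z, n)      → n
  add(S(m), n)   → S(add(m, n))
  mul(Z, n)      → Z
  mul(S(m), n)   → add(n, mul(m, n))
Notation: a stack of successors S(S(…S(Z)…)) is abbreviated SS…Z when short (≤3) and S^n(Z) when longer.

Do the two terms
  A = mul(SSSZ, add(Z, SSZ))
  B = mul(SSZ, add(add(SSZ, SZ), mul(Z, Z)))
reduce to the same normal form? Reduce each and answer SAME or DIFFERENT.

Term A:
  start: mul(SSSZ, add(Z, SSZ))
  →1  add(add(Z, SSZ), mul(SSZ, add(Z, SSZ)))
  →2  add(SSZ, mul(SSZ, add(Z, SSZ)))
  →3  S(add(SZ, mul(SSZ, add(Z, SSZ))))
  →4  S(S(add(Z, mul(SSZ, add(Z, SSZ)))))
  →5  S(S(mul(SSZ, add(Z, SSZ))))
  →6  S(S(add(add(Z, SSZ), mul(SZ, add(Z, SSZ)))))
  →7  S(S(add(SSZ, mul(SZ, add(Z, SSZ)))))
  →8  S(S(S(add(SZ, mul(SZ, add(Z, SSZ))))))
  →9  S(S(S(S(add(Z, mul(SZ, add(Z, SSZ)))))))
  →10  S(S(S(S(mul(SZ, add(Z, SSZ))))))
  →11  S(S(S(S(add(add(Z, SSZ), mul(Z, add(Z, SSZ)))))))
  →12  S(S(S(S(add(SSZ, mul(Z, add(Z, SSZ)))))))
  →13  S(S(S(S(S(add(SZ, mul(Z, add(Z, SSZ))))))))
  →14  S(S(S(S(S(S(add(Z, mul(Z, add(Z, SSZ)))))))))
  →15  S(S(S(S(S(S(mul(Z, add(Z, SSZ))))))))
  →16  S^6(Z)

Term B:
  start: mul(SSZ, add(add(SSZ, SZ), mul(Z, Z)))
  →1  add(add(add(SSZ, SZ), mul(Z, Z)), mul(SZ, add(add(SSZ, SZ), mul(Z, Z))))
  →2  add(add(S(add(SZ, SZ)), mul(Z, Z)), mul(SZ, add(add(SSZ, SZ), mul(Z, Z))))
  →3  add(S(add(add(SZ, SZ), mul(Z, Z))), mul(SZ, add(add(SSZ, SZ), mul(Z, Z))))
  →4  S(add(add(add(SZ, SZ), mul(Z, Z)), mul(SZ, add(add(SSZ, SZ), mul(Z, Z)))))
  →5  S(add(add(S(add(Z, SZ)), mul(Z, Z)), mul(SZ, add(add(SSZ, SZ), mul(Z, Z)))))
  →6  S(add(S(add(add(Z, SZ), mul(Z, Z))), mul(SZ, add(add(SSZ, SZ), mul(Z, Z)))))
  →7  S(S(add(add(add(Z, SZ), mul(Z, Z)), mul(SZ, add(add(SSZ, SZ), mul(Z, Z))))))
  →8  S(S(add(add(SZ, mul(Z, Z)), mul(SZ, add(add(SSZ, SZ), mul(Z, Z))))))
  →9  S(S(add(S(add(Z, mul(Z, Z))), mul(SZ, add(add(SSZ, SZ), mul(Z, Z))))))
  →10  S(S(S(add(add(Z, mul(Z, Z)), mul(SZ, add(add(SSZ, SZ), mul(Z, Z)))))))
  →11  S(S(S(add(mul(Z, Z), mul(SZ, add(add(SSZ, SZ), mul(Z, Z)))))))
  →12  S(S(S(add(Z, mul(SZ, add(add(SSZ, SZ), mul(Z, Z)))))))
  →13  S(S(S(mul(SZ, add(add(SSZ, SZ), mul(Z, Z))))))
  →14  S(S(S(add(add(add(SSZ, SZ), mul(Z, Z)), mul(Z, add(add(SSZ, SZ), mul(Z, Z)))))))
  →15  S(S(S(add(add(S(add(SZ, SZ)), mul(Z, Z)), mul(Z, add(add(SSZ, SZ), mul(Z, Z)))))))
  →16  S(S(S(add(S(add(add(SZ, SZ), mul(Z, Z))), mul(Z, add(add(SSZ, SZ), mul(Z, Z)))))))
  →17  S(S(S(S(add(add(add(SZ, SZ), mul(Z, Z)), mul(Z, add(add(SSZ, SZ), mul(Z, Z))))))))
  →18  S(S(S(S(add(add(S(add(Z, SZ)), mul(Z, Z)), mul(Z, add(add(SSZ, SZ), mul(Z, Z))))))))
  →19  S(S(S(S(add(S(add(add(Z, SZ), mul(Z, Z))), mul(Z, add(add(SSZ, SZ), mul(Z, Z))))))))
  →20  S(S(S(S(S(add(add(add(Z, SZ), mul(Z, Z)), mul(Z, add(add(SSZ, SZ), mul(Z, Z)))))))))
  →21  S(S(S(S(S(add(add(SZ, mul(Z, Z)), mul(Z, add(add(SSZ, SZ), mul(Z, Z)))))))))
  →22  S(S(S(S(S(add(S(add(Z, mul(Z, Z))), mul(Z, add(add(SSZ, SZ), mul(Z, Z)))))))))
  →23  S(S(S(S(S(S(add(add(Z, mul(Z, Z)), mul(Z, add(add(SSZ, SZ), mul(Z, Z))))))))))
  →24  S(S(S(S(S(S(add(mul(Z, Z), mul(Z, add(add(SSZ, SZ), mul(Z, Z))))))))))
  →25  S(S(S(S(S(S(add(Z, mul(Z, add(add(SSZ, SZ), mul(Z, Z))))))))))
  →26  S(S(S(S(S(S(mul(Z, add(add(SSZ, SZ), mul(Z, Z)))))))))
  →27  S^6(Z)

Answer: SAME — A ⇓ S^6(Z), B ⇓ S^6(Z)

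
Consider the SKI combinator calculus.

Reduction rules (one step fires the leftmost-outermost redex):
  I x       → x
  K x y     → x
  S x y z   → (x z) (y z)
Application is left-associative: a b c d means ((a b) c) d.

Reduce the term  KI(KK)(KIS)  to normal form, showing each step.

  start: KI(KK)(KIS)
  →1  I(KIS)
  →2  KIS
  →3  I

Answer: normal form = I  (in 3 steps)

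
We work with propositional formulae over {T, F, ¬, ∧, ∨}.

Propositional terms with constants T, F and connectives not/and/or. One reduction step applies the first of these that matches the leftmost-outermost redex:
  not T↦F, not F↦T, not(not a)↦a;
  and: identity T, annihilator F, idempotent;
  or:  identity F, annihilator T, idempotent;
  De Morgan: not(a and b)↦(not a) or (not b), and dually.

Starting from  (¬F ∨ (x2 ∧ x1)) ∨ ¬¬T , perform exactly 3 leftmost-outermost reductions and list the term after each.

Answer: after 3 steps: T

Derivation:
  start: (¬F ∨ (x2 ∧ x1)) ∨ ¬¬T
  [1] (T ∨ (x2 ∧ x1)) ∨ ¬¬T
  [2] T ∨ ¬¬T
  [3] T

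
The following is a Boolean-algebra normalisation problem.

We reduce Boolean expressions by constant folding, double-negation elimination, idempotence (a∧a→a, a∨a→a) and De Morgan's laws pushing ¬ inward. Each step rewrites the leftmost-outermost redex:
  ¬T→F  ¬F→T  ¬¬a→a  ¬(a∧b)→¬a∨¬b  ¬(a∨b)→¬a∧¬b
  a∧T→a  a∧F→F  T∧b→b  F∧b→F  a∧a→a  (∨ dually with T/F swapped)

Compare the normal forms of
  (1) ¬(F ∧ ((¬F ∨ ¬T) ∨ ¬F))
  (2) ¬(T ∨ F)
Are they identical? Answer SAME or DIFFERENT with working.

Term A:
  start: ¬(F ∧ ((¬F ∨ ¬T) ∨ ¬F))
  →1  ¬F ∨ ¬((¬F ∨ ¬T) ∨ ¬F)
  →2  T ∨ ¬((¬F ∨ ¬T) ∨ ¬F)
  →3  T

Term B:
  start: ¬(T ∨ F)
  →1  ¬T ∧ ¬F
  →2  F ∧ ¬F
  →3  F

Answer: DIFFERENT — A ⇓ T, B ⇓ F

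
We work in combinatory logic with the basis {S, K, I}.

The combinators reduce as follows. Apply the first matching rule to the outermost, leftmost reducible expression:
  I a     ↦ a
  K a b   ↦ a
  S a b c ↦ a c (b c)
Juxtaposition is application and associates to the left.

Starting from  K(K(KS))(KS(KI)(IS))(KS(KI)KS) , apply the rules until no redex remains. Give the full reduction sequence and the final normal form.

Answer: normal form = KS  (in 2 steps)

Working:
  start: K(K(KS))(KS(KI)(IS))(KS(KI)KS)
  →1  K(KS)(KS(KI)KS)
  →2  KS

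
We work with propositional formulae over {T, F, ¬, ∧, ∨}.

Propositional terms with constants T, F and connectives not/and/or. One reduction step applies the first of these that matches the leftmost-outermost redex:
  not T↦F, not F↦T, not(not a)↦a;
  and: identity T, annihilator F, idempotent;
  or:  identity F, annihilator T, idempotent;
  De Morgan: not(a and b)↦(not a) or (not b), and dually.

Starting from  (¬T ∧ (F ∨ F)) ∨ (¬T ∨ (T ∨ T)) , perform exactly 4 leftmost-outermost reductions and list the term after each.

  start: (¬T ∧ (F ∨ F)) ∨ (¬T ∨ (T ∨ T))
  [1] (F ∧ (F ∨ F)) ∨ (¬T ∨ (T ∨ T))
  [2] F ∨ (¬T ∨ (T ∨ T))
  [3] ¬T ∨ (T ∨ T)
  [4] F ∨ (T ∨ T)

Answer: after 4 steps: F ∨ (T ∨ T)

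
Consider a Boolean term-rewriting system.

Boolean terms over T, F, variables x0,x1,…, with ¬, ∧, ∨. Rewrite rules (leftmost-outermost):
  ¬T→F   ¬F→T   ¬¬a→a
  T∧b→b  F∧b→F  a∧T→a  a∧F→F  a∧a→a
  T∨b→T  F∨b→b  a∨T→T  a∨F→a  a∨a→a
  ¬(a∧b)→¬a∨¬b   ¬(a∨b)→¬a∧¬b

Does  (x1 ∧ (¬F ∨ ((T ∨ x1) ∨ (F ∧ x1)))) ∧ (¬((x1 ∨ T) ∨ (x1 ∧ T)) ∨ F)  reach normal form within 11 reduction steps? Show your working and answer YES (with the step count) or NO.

  start: (x1 ∧ (¬F ∨ ((T ∨ x1) ∨ (F ∧ x1)))) ∧ (¬((x1 ∨ T) ∨ (x1 ∧ T)) ∨ F)
  →1  (x1 ∧ (T ∨ ((T ∨ x1) ∨ (F ∧ x1)))) ∧ (¬((x1 ∨ T) ∨ (x1 ∧ T)) ∨ F)
  →2  (x1 ∧ T) ∧ (¬((x1 ∨ T) ∨ (x1 ∧ T)) ∨ F)
  →3  x1 ∧ (¬((x1 ∨ T) ∨ (x1 ∧ T)) ∨ F)
  →4  x1 ∧ ¬((x1 ∨ T) ∨ (x1 ∧ T))
  →5  x1 ∧ (¬(x1 ∨ T) ∧ ¬(x1 ∧ T))
  →6  x1 ∧ ((¬x1 ∧ ¬T) ∧ ¬(x1 ∧ T))
  →7  x1 ∧ ((¬x1 ∧ F) ∧ ¬(x1 ∧ T))
  →8  x1 ∧ (F ∧ ¬(x1 ∧ T))
  →9  x1 ∧ F
  →10  F

Answer: YES — reaches normal form F in 10 ≤ 11 steps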